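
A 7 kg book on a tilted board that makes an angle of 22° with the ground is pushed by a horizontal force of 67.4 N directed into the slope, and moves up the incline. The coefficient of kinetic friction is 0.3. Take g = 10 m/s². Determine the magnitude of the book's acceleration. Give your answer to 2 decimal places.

1.32 m/s²

The horizontal push has components F cos 22° = 67.4 × 0.9272 = 62.493 N up the incline and F sin 22° = 67.4 × 0.3746 = 25.248 N pressing into the surface.
The normal force is therefore N = mg cos 22° + F sin 22° = 64.904 + 25.248 = 90.152 N, and kinetic friction down the slope is μN = 0.3 × 90.152 = 27.046 N.
Along the incline: F cos 22° − mg sin 22° − μN = ma, so 62.493 − 26.222 − 27.046 = 7 a, giving a = 1.3179 m/s².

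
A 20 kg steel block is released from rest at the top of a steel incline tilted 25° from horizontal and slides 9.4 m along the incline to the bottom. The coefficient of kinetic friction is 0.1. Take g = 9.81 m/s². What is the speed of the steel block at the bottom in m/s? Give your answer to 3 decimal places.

7.825 m/s

The weight component along the incline is mg sin 25° = 82.918 N and the normal force is N = mg cos 25° = 177.818 N.
Friction up the slope is f = μN = 0.1 × 177.818 = 17.782 N, so the net downslope force is 82.918 − 17.782 = 65.136 N and a = 65.136 / 20 = 3.2568 m/s².
Starting from rest over a distance of 9.4 m, v² = 2aL = 2 × 3.2568 × 9.4 = 61.2278, so v = 7.8248 m/s.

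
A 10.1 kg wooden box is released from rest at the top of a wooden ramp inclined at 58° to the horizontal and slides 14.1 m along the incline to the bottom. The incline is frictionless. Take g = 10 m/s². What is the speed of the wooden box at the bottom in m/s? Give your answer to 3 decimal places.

15.464 m/s

The weight component along the incline is mg sin 58° = 85.653 N and the normal force is N = mg cos 58° = 53.522 N.
With no friction, a = g sin 58° = 8.4805 m/s².
Starting from rest over a distance of 14.1 m, v² = 2aL = 2 × 8.4805 × 14.1 = 239.1501, so v = 15.4645 m/s.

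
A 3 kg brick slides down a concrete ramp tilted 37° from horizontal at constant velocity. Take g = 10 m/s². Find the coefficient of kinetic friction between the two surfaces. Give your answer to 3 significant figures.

0.754

At constant velocity the net force along the incline is zero: mg sin 37° = μ mg cos 37°.
So μ = tan 37° = 0.6018 / 0.7986 = 0.7536.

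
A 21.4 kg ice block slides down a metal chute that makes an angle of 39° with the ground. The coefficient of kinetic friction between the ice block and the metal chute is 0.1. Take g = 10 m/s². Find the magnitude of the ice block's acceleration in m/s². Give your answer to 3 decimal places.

5.516 m/s²

Resolving the weight along the incline: the component pulling the ice block down the slope is mg sin 39° = 21.4 × 10 × 0.6293 = 134.670 N, and the normal force is N = mg cos 39° = 21.4 × 10 × 0.7771 = 166.299 N.
Kinetic friction acts up the slope with magnitude f = μN = 0.1 × 166.299 = 16.630 N.
Net force along the incline is 134.670 − 16.630 = 118.040 N, so a = 118.040 / 21.4 = 5.5159 m/s².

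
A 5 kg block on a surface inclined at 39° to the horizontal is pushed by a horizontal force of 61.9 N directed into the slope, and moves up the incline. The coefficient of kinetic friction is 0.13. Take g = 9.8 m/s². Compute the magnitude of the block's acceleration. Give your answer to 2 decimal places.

1.45 m/s²

The horizontal push has components F cos 39° = 61.9 × 0.7771 = 48.102 N up the incline and F sin 39° = 61.9 × 0.6293 = 38.954 N pressing into the surface.
The normal force is therefore N = mg cos 39° + F sin 39° = 38.078 + 38.954 = 77.032 N, and kinetic friction down the slope is μN = 0.13 × 77.032 = 10.014 N.
Along the incline: F cos 39° − mg sin 39° − μN = ma, so 48.102 − 30.836 − 10.014 = 5 a, giving a = 1.4504 m/s².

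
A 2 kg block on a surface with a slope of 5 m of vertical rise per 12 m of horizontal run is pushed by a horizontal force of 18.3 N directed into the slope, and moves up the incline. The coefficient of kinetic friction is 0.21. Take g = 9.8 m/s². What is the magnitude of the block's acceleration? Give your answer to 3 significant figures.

2.04 m/s²

The horizontal push has components F cos 22.62° = 18.3 × 0.9231 = 16.893 N up the incline and F sin 22.62° = 18.3 × 0.3846 = 7.038 N pressing into the surface.
The normal force is therefore N = mg cos 22.62° + F sin 22.62° = 18.093 + 7.038 = 25.131 N, and kinetic friction down the slope is μN = 0.21 × 25.131 = 5.278 N.
Along the incline: F cos 22.62° − mg sin 22.62° − μN = ma, so 16.893 − 7.538 − 5.278 = 2 a, giving a = 2.0385 m/s².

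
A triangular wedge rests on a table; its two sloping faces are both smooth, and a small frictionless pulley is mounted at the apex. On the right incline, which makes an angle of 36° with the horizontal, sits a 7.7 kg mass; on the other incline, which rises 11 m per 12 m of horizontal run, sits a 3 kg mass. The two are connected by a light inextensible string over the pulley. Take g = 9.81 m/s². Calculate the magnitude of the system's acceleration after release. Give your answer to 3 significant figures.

Resolve each weight along its own incline: the 7.7 kg mass has component 7.7 × 9.81 × sin 36° = 44.400 N down its slope, and the 3 kg mass has 3 × 9.81 × sin 42.51° = 19.887 N down its slope.
The 7.7 kg side's 44.400 N exceeds the other side's 19.887 N, so that mass slides down and the 3 kg mass slides up. Taking that direction as positive, Newton's second law for the whole system gives 44.400 − 19.887 = (7.7 + 3) a, so a = 24.513 / 10.7 = 2.2909 m/s².

2.29 m/s²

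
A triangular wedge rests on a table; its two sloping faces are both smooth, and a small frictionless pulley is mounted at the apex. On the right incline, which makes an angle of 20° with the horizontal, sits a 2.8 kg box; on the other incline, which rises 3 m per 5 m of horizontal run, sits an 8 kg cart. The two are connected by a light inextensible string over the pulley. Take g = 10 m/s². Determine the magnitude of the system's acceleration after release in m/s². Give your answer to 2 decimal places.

Resolve each weight along its own incline: the 2.8 kg mass has component 2.8 × 10 × sin 20° = 9.577 N down its slope, and the 8 kg mass has 8 × 10 × sin 30.96° = 41.160 N down its slope.
The 8 kg side's 41.160 N exceeds the other side's 9.577 N, so that mass slides down and the 2.8 kg mass slides up. Taking that direction as positive, Newton's second law for the whole system gives 41.160 − 9.577 = (2.8 + 8) a, so a = 31.583 / 10.8 = 2.9244 m/s².

2.92 m/s²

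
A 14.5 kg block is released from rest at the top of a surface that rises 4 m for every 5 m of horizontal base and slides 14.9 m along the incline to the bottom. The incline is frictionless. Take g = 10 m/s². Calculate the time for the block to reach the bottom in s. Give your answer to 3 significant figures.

The weight component along the incline is mg sin 38.66° = 90.581 N and the normal force is N = mg cos 38.66° = 113.226 N.
With no friction, a = g sin 38.66° = 6.2470 m/s².
Starting from rest, L = ½at², so t = √(2L/a) = √(2 × 14.9 / 6.2470) = 2.1841 s.

2.18 s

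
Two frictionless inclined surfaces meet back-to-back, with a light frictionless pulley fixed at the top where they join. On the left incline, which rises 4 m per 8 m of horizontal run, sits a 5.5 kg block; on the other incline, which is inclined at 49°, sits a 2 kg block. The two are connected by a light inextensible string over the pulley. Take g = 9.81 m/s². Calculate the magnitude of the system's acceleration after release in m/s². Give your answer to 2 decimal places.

1.24 m/s²

Resolve each weight along its own incline: the 5.5 kg mass has component 5.5 × 9.81 × sin 26.57° = 24.129 N down its slope, and the 2 kg mass has 2 × 9.81 × sin 49° = 14.807 N down its slope.
The 5.5 kg side's 24.129 N exceeds the other side's 14.807 N, so that mass slides down and the 2 kg mass slides up. Taking that direction as positive, Newton's second law for the whole system gives 24.129 − 14.807 = (5.5 + 2) a, so a = 9.322 / 7.5 = 1.2429 m/s².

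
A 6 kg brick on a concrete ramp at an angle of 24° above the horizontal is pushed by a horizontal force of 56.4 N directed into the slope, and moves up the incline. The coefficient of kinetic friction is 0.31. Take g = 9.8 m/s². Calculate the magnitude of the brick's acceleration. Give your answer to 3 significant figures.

0.641 m/s²

The horizontal push has components F cos 24° = 56.4 × 0.9135 = 51.521 N up the incline and F sin 24° = 56.4 × 0.4067 = 22.938 N pressing into the surface.
The normal force is therefore N = mg cos 24° + F sin 24° = 53.714 + 22.938 = 76.652 N, and kinetic friction down the slope is μN = 0.31 × 76.652 = 23.762 N.
Along the incline: F cos 24° − mg sin 24° − μN = ma, so 51.521 − 23.914 − 23.762 = 6 a, giving a = 0.6408 m/s².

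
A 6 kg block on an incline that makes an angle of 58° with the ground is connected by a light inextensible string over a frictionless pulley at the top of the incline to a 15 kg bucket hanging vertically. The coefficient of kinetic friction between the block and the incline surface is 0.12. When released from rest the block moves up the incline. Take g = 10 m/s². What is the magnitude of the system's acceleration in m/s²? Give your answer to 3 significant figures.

4.54 m/s²

For the block on the incline: the weight component along the slope is m₁g sin 58° = 6 × 10 × 0.8480 = 50.880 N and the normal force is N = m₁g cos 58° = 31.795 N.
Kinetic friction opposes the block's motion up the incline: f = μN = 0.12 × 31.795 = 3.815 N acting down the slope.
Newton's second law for the block (up-slope positive): T − 50.880 − 3.815 = 6 a. For the hanging bucket (downward positive): 15 × 10 − T = 15 a.
Adding the two equations eliminates T: 95.305 = 21 a, so a = 4.5383 m/s².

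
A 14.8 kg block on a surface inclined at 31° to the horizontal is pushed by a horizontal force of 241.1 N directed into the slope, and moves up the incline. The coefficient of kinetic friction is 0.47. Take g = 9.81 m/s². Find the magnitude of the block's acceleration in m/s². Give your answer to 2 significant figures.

The horizontal push has components F cos 31° = 241.1 × 0.8572 = 206.671 N up the incline and F sin 31° = 241.1 × 0.5150 = 124.166 N pressing into the surface.
The normal force is therefore N = mg cos 31° + F sin 31° = 124.455 + 124.166 = 248.621 N, and kinetic friction down the slope is μN = 0.47 × 248.621 = 116.852 N.
Along the incline: F cos 31° − mg sin 31° − μN = ma, so 206.671 − 74.772 − 116.852 = 14.8 a, giving a = 1.0167 m/s².

1.0 m/s²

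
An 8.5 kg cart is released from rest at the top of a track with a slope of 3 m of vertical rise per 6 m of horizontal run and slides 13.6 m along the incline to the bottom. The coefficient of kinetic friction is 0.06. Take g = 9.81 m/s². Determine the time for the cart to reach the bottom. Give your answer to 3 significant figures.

2.65 s

The weight component along the incline is mg sin 26.57° = 37.291 N and the normal force is N = mg cos 26.57° = 74.582 N.
Friction up the slope is f = μN = 0.06 × 74.582 = 4.475 N, so the net downslope force is 37.291 − 4.475 = 32.816 N and a = 32.816 / 8.5 = 3.8607 m/s².
Starting from rest, L = ½at², so t = √(2L/a) = √(2 × 13.6 / 3.8607) = 2.6543 s.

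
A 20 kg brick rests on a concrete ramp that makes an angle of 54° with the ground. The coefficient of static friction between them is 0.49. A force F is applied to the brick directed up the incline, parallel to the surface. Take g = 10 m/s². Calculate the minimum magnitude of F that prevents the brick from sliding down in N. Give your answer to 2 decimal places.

104.20 N

The normal force is N = mg cos 54° = 117.557 N. With F at its minimum the brick is on the verge of sliding down, so static friction is at its maximum μ_s N = 0.49 × 117.557 = 57.603 N and acts up the slope.
Equilibrium along the incline: F + μ_s N = mg sin 54°, so F = 161.803 − 57.603 = 104.200 N.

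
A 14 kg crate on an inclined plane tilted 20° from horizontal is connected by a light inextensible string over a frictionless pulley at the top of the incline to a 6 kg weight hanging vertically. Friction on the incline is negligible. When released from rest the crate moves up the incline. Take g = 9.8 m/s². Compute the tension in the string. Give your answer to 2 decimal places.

For the crate on the incline: the weight component along the slope is m₁g sin 20° = 14 × 9.8 × 0.3420 = 46.922 N and the normal force is N = m₁g cos 20° = 128.926 N.
Newton's second law for the crate (up-slope positive): T − 46.922 = 14 a. For the hanging weight (downward positive): 6 × 9.8 − T = 6 a.
Adding the two equations eliminates T: 11.878 = 20 a, so a = 0.5939 m/s².
Then from the hanging weight's equation, T = 6 × (9.8 − 0.5939) = 55.237 N.

55.24 N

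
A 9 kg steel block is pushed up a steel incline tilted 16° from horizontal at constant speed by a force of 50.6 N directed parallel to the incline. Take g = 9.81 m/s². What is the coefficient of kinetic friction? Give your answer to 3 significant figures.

0.309

At constant speed ΣF = 0 along the incline. The applied 50.6 N acts up the slope; the weight component mg sin 16° = 24.336 N and kinetic friction μN both act down the slope.
So 50.6 = 24.336 + μ × 84.870, giving μ = (50.6 − 24.336) / 84.870 = 0.3095.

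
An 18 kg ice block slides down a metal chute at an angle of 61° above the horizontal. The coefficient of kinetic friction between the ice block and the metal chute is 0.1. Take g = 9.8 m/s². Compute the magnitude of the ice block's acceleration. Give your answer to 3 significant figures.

8.10 m/s²

Resolving the weight along the incline: the component pulling the ice block down the slope is mg sin 61° = 18 × 9.8 × 0.8746 = 154.279 N, and the normal force is N = mg cos 61° = 18 × 9.8 × 0.4848 = 85.519 N.
Kinetic friction acts up the slope with magnitude f = μN = 0.1 × 85.519 = 8.552 N.
Net force along the incline is 154.279 − 8.552 = 145.727 N, so a = 145.727 / 18 = 8.0959 m/s².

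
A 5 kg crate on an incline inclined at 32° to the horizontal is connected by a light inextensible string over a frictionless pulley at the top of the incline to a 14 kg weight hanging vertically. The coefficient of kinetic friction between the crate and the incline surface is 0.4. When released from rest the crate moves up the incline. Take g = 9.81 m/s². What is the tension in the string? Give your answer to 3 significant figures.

67.6 N

For the crate on the incline: the weight component along the slope is m₁g sin 32° = 5 × 9.81 × 0.5299 = 25.992 N and the normal force is N = m₁g cos 32° = 41.597 N.
Kinetic friction opposes the crate's motion up the incline: f = μN = 0.4 × 41.597 = 16.639 N acting down the slope.
Newton's second law for the crate (up-slope positive): T − 25.992 − 16.639 = 5 a. For the hanging weight (downward positive): 14 × 9.81 − T = 14 a.
Adding the two equations eliminates T: 94.709 = 19 a, so a = 4.9847 m/s².
Then from the hanging weight's equation, T = 14 × (9.81 − 4.9847) = 67.554 N.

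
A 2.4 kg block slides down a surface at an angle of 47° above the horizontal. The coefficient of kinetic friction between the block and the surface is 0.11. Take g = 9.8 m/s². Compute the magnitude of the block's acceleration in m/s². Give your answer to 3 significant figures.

Resolving the weight along the incline: the component pulling the block down the slope is mg sin 47° = 2.4 × 9.8 × 0.7314 = 17.203 N, and the normal force is N = mg cos 47° = 2.4 × 9.8 × 0.6820 = 16.041 N.
Kinetic friction acts up the slope with magnitude f = μN = 0.11 × 16.041 = 1.765 N.
Net force along the incline is 17.203 − 1.765 = 15.438 N, so a = 15.438 / 2.4 = 6.4325 m/s².

6.43 m/s²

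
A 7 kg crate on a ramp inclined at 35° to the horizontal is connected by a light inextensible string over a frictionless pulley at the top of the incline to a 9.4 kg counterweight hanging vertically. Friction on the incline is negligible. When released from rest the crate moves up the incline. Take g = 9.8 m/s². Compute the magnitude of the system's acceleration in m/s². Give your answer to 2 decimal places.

3.22 m/s²

For the crate on the incline: the weight component along the slope is m₁g sin 35° = 7 × 9.8 × 0.5736 = 39.349 N and the normal force is N = m₁g cos 35° = 56.194 N.
Newton's second law for the crate (up-slope positive): T − 39.349 = 7 a. For the hanging counterweight (downward positive): 9.4 × 9.8 − T = 9.4 a.
Adding the two equations eliminates T: 52.771 = 16.4 a, so a = 3.2177 m/s².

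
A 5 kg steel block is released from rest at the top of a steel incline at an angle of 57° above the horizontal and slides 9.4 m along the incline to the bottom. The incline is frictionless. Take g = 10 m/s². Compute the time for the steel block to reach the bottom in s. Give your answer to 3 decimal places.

1.497 s

The weight component along the incline is mg sin 57° = 41.934 N and the normal force is N = mg cos 57° = 27.232 N.
With no friction, a = g sin 57° = 8.3867 m/s².
Starting from rest, L = ½at², so t = √(2L/a) = √(2 × 9.4 / 8.3867) = 1.4972 s.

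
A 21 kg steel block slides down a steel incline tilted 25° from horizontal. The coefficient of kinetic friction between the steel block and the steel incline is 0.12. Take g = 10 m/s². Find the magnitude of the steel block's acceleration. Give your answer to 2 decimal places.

3.14 m/s²

Resolving the weight along the incline: the component pulling the steel block down the slope is mg sin 25° = 21 × 10 × 0.4226 = 88.746 N, and the normal force is N = mg cos 25° = 21 × 10 × 0.9063 = 190.323 N.
Kinetic friction acts up the slope with magnitude f = μN = 0.12 × 190.323 = 22.839 N.
Net force along the incline is 88.746 − 22.839 = 65.907 N, so a = 65.907 / 21 = 3.1384 m/s².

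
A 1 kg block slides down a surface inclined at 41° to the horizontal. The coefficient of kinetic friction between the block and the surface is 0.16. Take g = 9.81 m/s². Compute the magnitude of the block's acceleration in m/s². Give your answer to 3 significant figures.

Resolving the weight along the incline: the component pulling the block down the slope is mg sin 41° = 1 × 9.81 × 0.6561 = 6.436 N, and the normal force is N = mg cos 41° = 1 × 9.81 × 0.7547 = 7.404 N.
Kinetic friction acts up the slope with magnitude f = μN = 0.16 × 7.404 = 1.185 N.
Net force along the incline is 6.436 − 1.185 = 5.251 N, so a = 5.251 / 1 = 5.2510 m/s².

5.25 m/s²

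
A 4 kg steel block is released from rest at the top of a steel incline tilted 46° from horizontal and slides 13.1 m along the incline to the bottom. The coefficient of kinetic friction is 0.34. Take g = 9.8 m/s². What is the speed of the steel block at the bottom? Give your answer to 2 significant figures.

The weight component along the incline is mg sin 46° = 28.198 N and the normal force is N = mg cos 46° = 27.231 N.
Friction up the slope is f = μN = 0.34 × 27.231 = 9.259 N, so the net downslope force is 28.198 − 9.259 = 18.939 N and a = 18.939 / 4 = 4.7348 m/s².
Starting from rest over a distance of 13.1 m, v² = 2aL = 2 × 4.7348 × 13.1 = 124.0518, so v = 11.1379 m/s.

11 m/s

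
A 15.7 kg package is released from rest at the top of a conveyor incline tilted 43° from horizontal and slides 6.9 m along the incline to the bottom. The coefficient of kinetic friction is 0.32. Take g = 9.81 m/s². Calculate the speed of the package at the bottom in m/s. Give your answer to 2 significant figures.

7.8 m/s

The weight component along the incline is mg sin 43° = 105.039 N and the normal force is N = mg cos 43° = 112.641 N.
Friction up the slope is f = μN = 0.32 × 112.641 = 36.045 N, so the net downslope force is 105.039 − 36.045 = 68.994 N and a = 68.994 / 15.7 = 4.3945 m/s².
Starting from rest over a distance of 6.9 m, v² = 2aL = 2 × 4.3945 × 6.9 = 60.6441, so v = 7.7874 m/s.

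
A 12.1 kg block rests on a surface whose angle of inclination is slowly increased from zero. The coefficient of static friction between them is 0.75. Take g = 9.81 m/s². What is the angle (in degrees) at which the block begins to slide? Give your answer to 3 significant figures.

36.9°

At the threshold of sliding, static friction is at its maximum μ_s N and exactly balances the weight component along the incline: mg sin θ = μ_s mg cos θ.
Hence tan θ = μ_s = 0.75, so θ = arctan(0.75) = 36.8699°.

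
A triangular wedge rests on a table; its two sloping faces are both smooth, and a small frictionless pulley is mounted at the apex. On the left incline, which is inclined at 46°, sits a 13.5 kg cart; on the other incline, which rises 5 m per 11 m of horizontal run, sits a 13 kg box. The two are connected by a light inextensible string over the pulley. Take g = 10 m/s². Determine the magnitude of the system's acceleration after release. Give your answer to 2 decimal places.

Resolve each weight along its own incline: the 13.5 kg mass has component 13.5 × 10 × sin 46° = 97.111 N down its slope, and the 13 kg mass has 13 × 10 × sin 24.44° = 53.794 N down its slope.
The 13.5 kg side's 97.111 N exceeds the other side's 53.794 N, so that mass slides down and the 13 kg mass slides up. Taking that direction as positive, Newton's second law for the whole system gives 97.111 − 53.794 = (13.5 + 13) a, so a = 43.317 / 26.5 = 1.6346 m/s².

1.63 m/s²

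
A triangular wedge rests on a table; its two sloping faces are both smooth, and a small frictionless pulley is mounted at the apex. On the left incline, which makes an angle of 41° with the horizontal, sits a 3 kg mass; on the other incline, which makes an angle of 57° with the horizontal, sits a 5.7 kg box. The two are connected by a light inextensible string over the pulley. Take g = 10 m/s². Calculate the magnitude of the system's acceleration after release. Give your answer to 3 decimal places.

Resolve each weight along its own incline: the 3 kg mass has component 3 × 10 × sin 41° = 19.682 N down its slope, and the 5.7 kg mass has 5.7 × 10 × sin 57° = 47.804 N down its slope.
The 5.7 kg side's 47.804 N exceeds the other side's 19.682 N, so that mass slides down and the 3 kg mass slides up. Taking that direction as positive, Newton's second law for the whole system gives 47.804 − 19.682 = (3 + 5.7) a, so a = 28.122 / 8.7 = 3.2324 m/s².

3.232 m/s²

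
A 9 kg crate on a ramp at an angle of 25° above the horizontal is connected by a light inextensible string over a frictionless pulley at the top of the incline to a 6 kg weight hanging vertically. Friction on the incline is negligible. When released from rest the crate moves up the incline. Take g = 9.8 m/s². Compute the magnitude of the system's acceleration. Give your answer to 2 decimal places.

For the crate on the incline: the weight component along the slope is m₁g sin 25° = 9 × 9.8 × 0.4226 = 37.273 N and the normal force is N = m₁g cos 25° = 79.936 N.
Newton's second law for the crate (up-slope positive): T − 37.273 = 9 a. For the hanging weight (downward positive): 6 × 9.8 − T = 6 a.
Adding the two equations eliminates T: 21.527 = 15 a, so a = 1.4351 m/s².

1.44 m/s²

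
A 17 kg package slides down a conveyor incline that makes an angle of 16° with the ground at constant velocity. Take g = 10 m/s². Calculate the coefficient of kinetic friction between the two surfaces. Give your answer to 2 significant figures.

0.29

At constant velocity the net force along the incline is zero: mg sin 16° = μ mg cos 16°.
So μ = tan 16° = 0.2756 / 0.9613 = 0.2867.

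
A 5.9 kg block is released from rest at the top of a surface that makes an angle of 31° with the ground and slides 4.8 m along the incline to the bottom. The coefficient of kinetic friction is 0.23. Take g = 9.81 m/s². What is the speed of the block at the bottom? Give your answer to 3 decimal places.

5.472 m/s

The weight component along the incline is mg sin 31° = 29.810 N and the normal force is N = mg cos 31° = 49.612 N.
Friction up the slope is f = μN = 0.23 × 49.612 = 11.411 N, so the net downslope force is 29.810 − 11.411 = 18.399 N and a = 18.399 / 5.9 = 3.1185 m/s².
Starting from rest over a distance of 4.8 m, v² = 2aL = 2 × 3.1185 × 4.8 = 29.9376, so v = 5.4715 m/s.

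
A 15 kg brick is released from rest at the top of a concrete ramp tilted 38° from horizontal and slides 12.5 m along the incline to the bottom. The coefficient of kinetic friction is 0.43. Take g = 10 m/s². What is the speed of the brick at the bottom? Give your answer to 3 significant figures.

The weight component along the incline is mg sin 38° = 92.349 N and the normal force is N = mg cos 38° = 118.202 N.
Friction up the slope is f = μN = 0.43 × 118.202 = 50.827 N, so the net downslope force is 92.349 − 50.827 = 41.522 N and a = 41.522 / 15 = 2.7681 m/s².
Starting from rest over a distance of 12.5 m, v² = 2aL = 2 × 2.7681 × 12.5 = 69.2025, so v = 8.3188 m/s.

8.32 m/s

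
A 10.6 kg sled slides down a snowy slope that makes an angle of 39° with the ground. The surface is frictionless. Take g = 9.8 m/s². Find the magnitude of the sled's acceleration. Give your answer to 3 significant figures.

6.17 m/s²

Resolving the weight along the incline: the component pulling the sled down the slope is mg sin 39° = 10.6 × 9.8 × 0.6293 = 65.372 N, and the normal force is N = mg cos 39° = 10.6 × 9.8 × 0.7771 = 80.725 N.
With no friction the net force along the incline is 65.372 N, so a = g sin 39° = 65.372 / 10.6 = 6.1672 m/s².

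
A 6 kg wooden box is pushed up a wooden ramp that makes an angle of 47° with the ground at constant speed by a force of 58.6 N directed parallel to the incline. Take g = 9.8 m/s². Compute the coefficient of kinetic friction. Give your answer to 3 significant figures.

0.389

At constant speed ΣF = 0 along the incline. The applied 58.6 N acts up the slope; the weight component mg sin 47° = 43.004 N and kinetic friction μN both act down the slope.
So 58.6 = 43.004 + μ × 40.102, giving μ = (58.6 − 43.004) / 40.102 = 0.3889.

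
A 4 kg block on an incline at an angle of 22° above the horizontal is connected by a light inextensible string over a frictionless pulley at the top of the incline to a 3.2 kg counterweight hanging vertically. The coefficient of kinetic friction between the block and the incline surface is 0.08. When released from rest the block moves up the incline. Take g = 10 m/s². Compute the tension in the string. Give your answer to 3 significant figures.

25.8 N

For the block on the incline: the weight component along the slope is m₁g sin 22° = 4 × 10 × 0.3746 = 14.984 N and the normal force is N = m₁g cos 22° = 37.087 N.
Kinetic friction opposes the block's motion up the incline: f = μN = 0.08 × 37.087 = 2.967 N acting down the slope.
Newton's second law for the block (up-slope positive): T − 14.984 − 2.967 = 4 a. For the hanging counterweight (downward positive): 3.2 × 10 − T = 3.2 a.
Adding the two equations eliminates T: 14.049 = 7.2 a, so a = 1.9512 m/s².
Then from the hanging counterweight's equation, T = 3.2 × (10 − 1.9512) = 25.756 N.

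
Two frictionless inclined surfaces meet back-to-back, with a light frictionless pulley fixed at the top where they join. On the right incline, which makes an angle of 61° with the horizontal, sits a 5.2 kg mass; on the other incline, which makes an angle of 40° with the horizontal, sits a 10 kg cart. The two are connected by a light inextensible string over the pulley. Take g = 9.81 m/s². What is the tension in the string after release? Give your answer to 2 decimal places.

Resolve each weight along its own incline: the 5.2 kg mass has component 5.2 × 9.81 × sin 61° = 44.616 N down its slope, and the 10 kg mass has 10 × 9.81 × sin 40° = 63.057 N down its slope.
The 10 kg side's 63.057 N exceeds the other side's 44.616 N, so that mass slides down and the 5.2 kg mass slides up. Taking that direction as positive, Newton's second law for the whole system gives 63.057 − 44.616 = (5.2 + 10) a, so a = 18.441 / 15.2 = 1.2132 m/s².
For the 5.2 kg mass (up-slope positive): T − 44.616 = 5.2 × 1.2132, so T = 50.925 N.

50.92 N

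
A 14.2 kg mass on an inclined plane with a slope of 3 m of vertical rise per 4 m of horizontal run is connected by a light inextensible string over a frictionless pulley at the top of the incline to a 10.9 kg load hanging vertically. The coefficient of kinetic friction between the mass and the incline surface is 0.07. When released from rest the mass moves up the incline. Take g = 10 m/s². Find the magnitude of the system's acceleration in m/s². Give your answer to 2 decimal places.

0.63 m/s²

For the mass on the incline: the weight component along the slope is m₁g sin 36.87° = 14.2 × 10 × 0.6000 = 85.200 N and the normal force is N = m₁g cos 36.87° = 113.600 N.
Kinetic friction opposes the mass's motion up the incline: f = μN = 0.07 × 113.600 = 7.952 N acting down the slope.
Newton's second law for the mass (up-slope positive): T − 85.200 − 7.952 = 14.2 a. For the hanging load (downward positive): 10.9 × 10 − T = 10.9 a.
Adding the two equations eliminates T: 15.848 = 25.1 a, so a = 0.6314 m/s².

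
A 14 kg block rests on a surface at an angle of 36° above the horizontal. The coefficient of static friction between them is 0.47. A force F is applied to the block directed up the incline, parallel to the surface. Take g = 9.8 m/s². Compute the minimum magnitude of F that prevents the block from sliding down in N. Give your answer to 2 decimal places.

The normal force is N = mg cos 36° = 110.997 N. With F at its minimum the block is on the verge of sliding down, so static friction is at its maximum μ_s N = 0.47 × 110.997 = 52.169 N and acts up the slope.
Equilibrium along the incline: F + μ_s N = mg sin 36°, so F = 80.644 − 52.169 = 28.475 N.

28.48 N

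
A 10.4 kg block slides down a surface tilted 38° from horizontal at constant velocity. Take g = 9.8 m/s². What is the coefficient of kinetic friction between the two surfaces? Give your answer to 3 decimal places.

0.781

At constant velocity the net force along the incline is zero: mg sin 38° = μ mg cos 38°.
So μ = tan 38° = 0.6157 / 0.7880 = 0.7813.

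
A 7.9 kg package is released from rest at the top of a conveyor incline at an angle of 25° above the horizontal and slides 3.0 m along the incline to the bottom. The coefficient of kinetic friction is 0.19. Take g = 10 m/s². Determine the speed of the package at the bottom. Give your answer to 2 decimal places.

3.88 m/s

The weight component along the incline is mg sin 25° = 33.387 N and the normal force is N = mg cos 25° = 71.598 N.
Friction up the slope is f = μN = 0.19 × 71.598 = 13.604 N, so the net downslope force is 33.387 − 13.604 = 19.783 N and a = 19.783 / 7.9 = 2.5042 m/s².
Starting from rest over a distance of 3.0 m, v² = 2aL = 2 × 2.5042 × 3.0 = 15.0252, so v = 3.8762 m/s.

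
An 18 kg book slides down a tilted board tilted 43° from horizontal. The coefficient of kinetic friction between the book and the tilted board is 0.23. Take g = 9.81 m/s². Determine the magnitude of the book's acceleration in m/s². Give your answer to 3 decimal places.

5.040 m/s²

Resolving the weight along the incline: the component pulling the book down the slope is mg sin 43° = 18 × 9.81 × 0.6820 = 120.428 N, and the normal force is N = mg cos 43° = 18 × 9.81 × 0.7314 = 129.151 N.
Kinetic friction acts up the slope with magnitude f = μN = 0.23 × 129.151 = 29.705 N.
Net force along the incline is 120.428 − 29.705 = 90.723 N, so a = 90.723 / 18 = 5.0402 m/s².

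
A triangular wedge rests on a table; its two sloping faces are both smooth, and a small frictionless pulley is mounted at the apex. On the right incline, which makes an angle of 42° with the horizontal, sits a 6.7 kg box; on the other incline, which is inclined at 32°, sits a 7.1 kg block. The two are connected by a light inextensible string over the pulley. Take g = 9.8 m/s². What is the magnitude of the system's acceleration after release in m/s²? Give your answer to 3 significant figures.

0.512 m/s²

Resolve each weight along its own incline: the 6.7 kg mass has component 6.7 × 9.8 × sin 42° = 43.935 N down its slope, and the 7.1 kg mass has 7.1 × 9.8 × sin 32° = 36.872 N down its slope.
The 6.7 kg side's 43.935 N exceeds the other side's 36.872 N, so that mass slides down and the 7.1 kg mass slides up. Taking that direction as positive, Newton's second law for the whole system gives 43.935 − 36.872 = (6.7 + 7.1) a, so a = 7.063 / 13.8 = 0.5118 m/s².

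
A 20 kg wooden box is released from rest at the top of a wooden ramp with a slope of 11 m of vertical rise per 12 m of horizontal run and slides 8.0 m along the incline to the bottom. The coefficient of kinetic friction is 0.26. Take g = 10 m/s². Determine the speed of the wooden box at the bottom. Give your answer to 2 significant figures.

8.8 m/s

The weight component along the incline is mg sin 42.51° = 135.145 N and the normal force is N = mg cos 42.51° = 147.431 N.
Friction up the slope is f = μN = 0.26 × 147.431 = 38.332 N, so the net downslope force is 135.145 − 38.332 = 96.813 N and a = 96.813 / 20 = 4.8407 m/s².
Starting from rest over a distance of 8.0 m, v² = 2aL = 2 × 4.8407 × 8.0 = 77.4512, so v = 8.8006 m/s.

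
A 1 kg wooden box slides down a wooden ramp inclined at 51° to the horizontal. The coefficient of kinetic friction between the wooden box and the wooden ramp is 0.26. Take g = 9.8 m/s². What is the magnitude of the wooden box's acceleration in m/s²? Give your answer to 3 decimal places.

6.013 m/s²

Resolving the weight along the incline: the component pulling the wooden box down the slope is mg sin 51° = 1 × 9.8 × 0.7771 = 7.616 N, and the normal force is N = mg cos 51° = 1 × 9.8 × 0.6293 = 6.167 N.
Kinetic friction acts up the slope with magnitude f = μN = 0.26 × 6.167 = 1.603 N.
Net force along the incline is 7.616 − 1.603 = 6.013 N, so a = 6.013 / 1 = 6.0130 m/s².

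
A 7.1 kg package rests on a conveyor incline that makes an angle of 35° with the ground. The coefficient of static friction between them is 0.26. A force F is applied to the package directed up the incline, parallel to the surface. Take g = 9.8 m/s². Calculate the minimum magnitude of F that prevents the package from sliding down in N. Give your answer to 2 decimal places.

25.09 N

The normal force is N = mg cos 35° = 56.997 N. With F at its minimum the package is on the verge of sliding down, so static friction is at its maximum μ_s N = 0.26 × 56.997 = 14.819 N and acts up the slope.
Equilibrium along the incline: F + μ_s N = mg sin 35°, so F = 39.909 − 14.819 = 25.090 N.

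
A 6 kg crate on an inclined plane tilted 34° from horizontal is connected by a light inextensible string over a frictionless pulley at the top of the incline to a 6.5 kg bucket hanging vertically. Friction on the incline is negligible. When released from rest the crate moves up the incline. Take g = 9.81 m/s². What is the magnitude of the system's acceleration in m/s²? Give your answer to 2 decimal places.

For the crate on the incline: the weight component along the slope is m₁g sin 34° = 6 × 9.81 × 0.5592 = 32.915 N and the normal force is N = m₁g cos 34° = 48.797 N.
Newton's second law for the crate (up-slope positive): T − 32.915 = 6 a. For the hanging bucket (downward positive): 6.5 × 9.81 − T = 6.5 a.
Adding the two equations eliminates T: 30.850 = 12.5 a, so a = 2.4680 m/s².

2.47 m/s²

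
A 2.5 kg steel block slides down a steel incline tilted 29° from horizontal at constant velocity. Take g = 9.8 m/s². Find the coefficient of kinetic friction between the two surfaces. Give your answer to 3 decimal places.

At constant velocity the net force along the incline is zero: mg sin 29° = μ mg cos 29°.
So μ = tan 29° = 0.4848 / 0.8746 = 0.5543.

0.554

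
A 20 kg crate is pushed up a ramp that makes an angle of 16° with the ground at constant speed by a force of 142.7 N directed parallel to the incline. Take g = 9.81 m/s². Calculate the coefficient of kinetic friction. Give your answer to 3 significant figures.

At constant speed ΣF = 0 along the incline. The applied 142.7 N acts up the slope; the weight component mg sin 16° = 54.080 N and kinetic friction μN both act down the slope.
So 142.7 = 54.080 + μ × 188.600, giving μ = (142.7 − 54.080) / 188.600 = 0.4699.

0.470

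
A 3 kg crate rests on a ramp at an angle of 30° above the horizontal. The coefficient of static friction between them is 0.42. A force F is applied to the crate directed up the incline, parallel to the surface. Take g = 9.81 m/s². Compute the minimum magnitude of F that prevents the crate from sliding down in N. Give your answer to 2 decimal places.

4.01 N

The normal force is N = mg cos 30° = 25.487 N. With F at its minimum the crate is on the verge of sliding down, so static friction is at its maximum μ_s N = 0.42 × 25.487 = 10.705 N and acts up the slope.
Equilibrium along the incline: F + μ_s N = mg sin 30°, so F = 14.715 − 10.705 = 4.010 N.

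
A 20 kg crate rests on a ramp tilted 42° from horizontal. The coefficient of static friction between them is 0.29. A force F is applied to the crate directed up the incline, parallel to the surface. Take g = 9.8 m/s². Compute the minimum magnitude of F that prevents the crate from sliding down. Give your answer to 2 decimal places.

The normal force is N = mg cos 42° = 145.656 N. With F at its minimum the crate is on the verge of sliding down, so static friction is at its maximum μ_s N = 0.29 × 145.656 = 42.240 N and acts up the slope.
Equilibrium along the incline: F + μ_s N = mg sin 42°, so F = 131.150 − 42.240 = 88.910 N.

88.91 N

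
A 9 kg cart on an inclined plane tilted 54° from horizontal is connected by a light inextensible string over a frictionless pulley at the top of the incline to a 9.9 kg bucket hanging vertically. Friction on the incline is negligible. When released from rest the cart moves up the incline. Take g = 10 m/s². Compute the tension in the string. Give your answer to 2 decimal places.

For the cart on the incline: the weight component along the slope is m₁g sin 54° = 9 × 10 × 0.8090 = 72.810 N and the normal force is N = m₁g cos 54° = 52.901 N.
Newton's second law for the cart (up-slope positive): T − 72.810 = 9 a. For the hanging bucket (downward positive): 9.9 × 10 − T = 9.9 a.
Adding the two equations eliminates T: 26.190 = 18.9 a, so a = 1.3857 m/s².
Then from the hanging bucket's equation, T = 9.9 × (10 − 1.3857) = 85.282 N.

85.28 N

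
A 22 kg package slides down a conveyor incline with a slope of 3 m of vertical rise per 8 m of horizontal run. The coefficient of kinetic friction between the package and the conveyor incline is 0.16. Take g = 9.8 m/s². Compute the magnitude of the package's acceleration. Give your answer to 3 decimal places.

Resolving the weight along the incline: the component pulling the package down the slope is mg sin 20.56° = 22 × 9.8 × 0.3511 = 75.697 N, and the normal force is N = mg cos 20.56° = 22 × 9.8 × 0.9363 = 201.866 N.
Kinetic friction acts up the slope with magnitude f = μN = 0.16 × 201.866 = 32.299 N.
Net force along the incline is 75.697 − 32.299 = 43.398 N, so a = 43.398 / 22 = 1.9726 m/s².

1.973 m/s²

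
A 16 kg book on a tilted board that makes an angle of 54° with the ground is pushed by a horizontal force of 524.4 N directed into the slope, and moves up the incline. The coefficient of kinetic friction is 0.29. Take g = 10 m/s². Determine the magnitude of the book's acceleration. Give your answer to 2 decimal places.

The horizontal push has components F cos 54° = 524.4 × 0.5878 = 308.242 N up the incline and F sin 54° = 524.4 × 0.8090 = 424.240 N pressing into the surface.
The normal force is therefore N = mg cos 54° + F sin 54° = 94.048 + 424.240 = 518.288 N, and kinetic friction down the slope is μN = 0.29 × 518.288 = 150.304 N.
Along the incline: F cos 54° − mg sin 54° − μN = ma, so 308.242 − 129.440 − 150.304 = 16 a, giving a = 1.7811 m/s².

1.78 m/s²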